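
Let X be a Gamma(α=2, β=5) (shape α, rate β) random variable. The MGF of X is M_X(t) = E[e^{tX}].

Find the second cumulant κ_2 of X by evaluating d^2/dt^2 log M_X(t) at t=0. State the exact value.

M_X(t) = 25/(5 - t)^2
K_X(t) = log M_X(t) = -2*log(5 - t) + 2*log(5)
dK/dt = -2/(t - 5)
d^2K/dt^2 = 2/(t^2 - 10*t + 25)

κ_2 = d^2K/dt^2 |_{t=0} = 2/25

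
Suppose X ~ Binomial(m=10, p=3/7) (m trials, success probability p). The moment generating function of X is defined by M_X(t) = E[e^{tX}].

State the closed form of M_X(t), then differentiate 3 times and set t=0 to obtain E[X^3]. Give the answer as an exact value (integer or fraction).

M_X(t) = (3*e^(t)/7 + 4/7)^10

E[X^3] = D^3[M](0) = 37920/343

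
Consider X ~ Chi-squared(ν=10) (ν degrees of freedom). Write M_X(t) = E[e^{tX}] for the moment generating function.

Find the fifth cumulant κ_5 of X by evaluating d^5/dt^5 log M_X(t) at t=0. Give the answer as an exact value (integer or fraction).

M_X(t) = (1 - 2*t)^(-5)
K_X(t) = log M_X(t) = -5*log(1 - 2*t)
dK/dt = -10/(2*t - 1)
d^2K/dt^2 = 20/(4*t^2 - 4*t + 1)
d^3K/dt^3 = -80/(8*t^3 - 12*t^2 + 6*t - 1)
d^4K/dt^4 = 480/(16*t^4 - 32*t^3 + 24*t^2 - 8*t + 1)
d^5K/dt^5 = -3840/(32*t^5 - 80*t^4 + 80*t^3 - 40*t^2 + 10*t - 1)

κ_5 = d^5K/dt^5 |_{t=0} = 3840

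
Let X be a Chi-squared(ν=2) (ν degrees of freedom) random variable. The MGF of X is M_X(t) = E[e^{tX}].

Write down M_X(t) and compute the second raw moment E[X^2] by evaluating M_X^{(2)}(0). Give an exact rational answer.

M_X(t) = 1/(1 - 2*t)
dM/dt = 2/(4*t^2 - 4*t + 1)
d^2M/dt^2 = -8/(8*t^3 - 12*t^2 + 6*t - 1)

E[X^2] = d^2M/dt^2 |_{t=0} = 8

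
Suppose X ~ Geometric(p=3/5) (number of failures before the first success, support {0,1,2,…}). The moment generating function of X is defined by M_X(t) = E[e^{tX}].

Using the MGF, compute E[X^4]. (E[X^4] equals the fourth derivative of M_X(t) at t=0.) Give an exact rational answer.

E[X^4] = D^4[M](0) = 602/27

M_X(t) = 3/(5*(1 - 2*e^(t)/5))
D^4[M](t) = (-48*e^(4*t) - 1320*e^(3*t) - 3300*e^(2*t) - 750*e^(t))/(32*e^(5*t) - 400*e^(4*t) + 2000*e^(3*t) - 5000*e^(2*t) + 6250*e^(t) - 3125)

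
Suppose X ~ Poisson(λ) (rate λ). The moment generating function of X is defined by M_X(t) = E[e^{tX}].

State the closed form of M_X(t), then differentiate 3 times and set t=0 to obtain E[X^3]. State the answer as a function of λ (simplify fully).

E[X^3] = M′′′(0) = λ*(λ^2 + 3*λ + 1)

M_X(t) = e^(λ*(e^(t) - 1))
M′(t) = λ*e^(-λ)*e^(t)*e^(λ*e^(t))
M′′(t) = (λ^2*e^(2*t)*e^(λ*e^(t)) + λ*e^(t)*e^(λ*e^(t)))*e^(-λ)
M′′′(t) = (λ^3*e^(3*t)*e^(λ*e^(t)) + 3*λ^2*e^(2*t)*e^(λ*e^(t)) + λ*e^(t)*e^(λ*e^(t)))*e^(-λ)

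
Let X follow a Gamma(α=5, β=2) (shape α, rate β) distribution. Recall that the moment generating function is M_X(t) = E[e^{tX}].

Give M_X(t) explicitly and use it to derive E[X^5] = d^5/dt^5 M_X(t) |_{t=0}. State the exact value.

M_X(t) = 32/(2 - t)^5
dM/dt = 160/(t^6 - 12*t^5 + 60*t^4 - 160*t^3 + 240*t^2 - 192*t + 64)
d^2M/dt^2 = -960/(t^7 - 14*t^6 + 84*t^5 - 280*t^4 + 560*t^3 - 672*t^2 + 448*t - 128)
d^3M/dt^3 = 6720/(t^8 - 16*t^7 + 112*t^6 - 448*t^5 + 1120*t^4 - 1792*t^3 + 1792*t^2 - 1024*t + 256)
d^4M/dt^4 = -53760/(t^9 - 18*t^8 + 144*t^7 - 672*t^6 + 2016*t^5 - 4032*t^4 + 5376*t^3 - 4608*t^2 + 2304*t - 512)
d^5M/dt^5 = 483840/(t^10 - 20*t^9 + 180*t^8 - 960*t^7 + 3360*t^6 - 8064*t^5 + 13440*t^4 - 15360*t^3 + 11520*t^2 - 5120*t + 1024)

E[X^5] = d^5M/dt^5 |_{t=0} = 945/2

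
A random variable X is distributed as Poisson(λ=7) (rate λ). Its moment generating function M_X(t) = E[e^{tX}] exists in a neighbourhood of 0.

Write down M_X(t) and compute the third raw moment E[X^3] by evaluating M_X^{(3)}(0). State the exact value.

M_X(t) = e^(7*e^(t) - 7)
D^3[M](t) = (343*e^(3*t)*e^(7*e^(t)) + 147*e^(2*t)*e^(7*e^(t)) + 7*e^(t)*e^(7*e^(t)))*e^(-7)

E[X^3] = D^3[M](0) = 497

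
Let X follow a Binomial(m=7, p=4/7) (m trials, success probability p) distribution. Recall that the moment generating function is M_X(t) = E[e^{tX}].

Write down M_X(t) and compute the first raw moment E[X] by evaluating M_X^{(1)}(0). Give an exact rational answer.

M_X(t) = (4*e^(t)/7 + 3/7)^7
dM/dt = 16384*e^(7*t)/117649 + 73728*e^(6*t)/117649 + 138240*e^(5*t)/117649 + 138240*e^(4*t)/117649 + 77760*e^(3*t)/117649 + 23328*e^(2*t)/117649 + 2916*e^(t)/117649

E[X] = dM/dt |_{t=0} = 4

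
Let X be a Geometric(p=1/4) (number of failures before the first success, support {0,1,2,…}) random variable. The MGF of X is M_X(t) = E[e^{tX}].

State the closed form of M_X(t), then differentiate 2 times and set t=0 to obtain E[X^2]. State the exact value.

E[X^2] = d^2M/dt^2 |_{t=0} = 21

M_X(t) = 1/(4*(1 - 3*e^(t)/4))
dM/dt = 3*e^(t)/(9*e^(2*t) - 24*e^(t) + 16)
d^2M/dt^2 = (-9*e^(2*t) - 12*e^(t))/(27*e^(3*t) - 108*e^(2*t) + 144*e^(t) - 64)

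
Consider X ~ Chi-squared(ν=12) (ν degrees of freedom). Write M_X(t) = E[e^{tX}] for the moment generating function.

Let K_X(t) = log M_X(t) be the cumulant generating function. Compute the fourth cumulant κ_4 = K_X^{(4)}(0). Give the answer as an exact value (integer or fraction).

κ_4 = d^4K/dt^4 |_{t=0} = 576

M_X(t) = (1 - 2*t)^(-6)
K_X(t) = log M_X(t) = -6*log(1 - 2*t)
dK/dt = -12/(2*t - 1)
d^2K/dt^2 = 24/(4*t^2 - 4*t + 1)
d^3K/dt^3 = -96/(8*t^3 - 12*t^2 + 6*t - 1)
d^4K/dt^4 = 576/(16*t^4 - 32*t^3 + 24*t^2 - 8*t + 1)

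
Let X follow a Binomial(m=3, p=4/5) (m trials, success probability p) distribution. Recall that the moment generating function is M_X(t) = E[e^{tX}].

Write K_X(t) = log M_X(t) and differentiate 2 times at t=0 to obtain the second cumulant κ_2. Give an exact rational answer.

M_X(t) = (4*e^(t)/5 + 1/5)^3
K_X(t) = log M_X(t) = 3*log(4*e^(t)/5 + 1/5)
dK/dt = 12*e^(t)/(4*e^(t) + 1)
d^2K/dt^2 = 12*e^(t)/(16*e^(2*t) + 8*e^(t) + 1)

κ_2 = d^2K/dt^2 |_{t=0} = 12/25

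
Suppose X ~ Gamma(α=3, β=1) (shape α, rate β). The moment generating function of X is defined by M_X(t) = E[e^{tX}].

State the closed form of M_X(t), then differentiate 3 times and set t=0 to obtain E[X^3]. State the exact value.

M_X(t) = (1 - t)^(-3)
M′(t) = 3/(t^4 - 4*t^3 + 6*t^2 - 4*t + 1)
M′′(t) = -12/(t^5 - 5*t^4 + 10*t^3 - 10*t^2 + 5*t - 1)
M′′′(t) = 60/(t^6 - 6*t^5 + 15*t^4 - 20*t^3 + 15*t^2 - 6*t + 1)

E[X^3] = M′′′(0) = 60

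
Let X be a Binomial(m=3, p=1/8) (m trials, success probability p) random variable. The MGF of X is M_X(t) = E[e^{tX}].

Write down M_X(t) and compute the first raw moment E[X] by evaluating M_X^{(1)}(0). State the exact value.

E[X] = M′(0) = 3/8

M_X(t) = (e^(t)/8 + 7/8)^3
M′(t) = 3*e^(3*t)/512 + 21*e^(2*t)/256 + 147*e^(t)/512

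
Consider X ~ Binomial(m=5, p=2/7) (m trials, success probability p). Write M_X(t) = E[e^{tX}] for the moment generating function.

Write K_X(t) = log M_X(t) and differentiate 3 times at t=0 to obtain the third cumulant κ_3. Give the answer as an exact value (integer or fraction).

κ_3 = K′′′(0) = 150/343

M_X(t) = (2*e^(t)/7 + 5/7)^5
K_X(t) = log M_X(t) = 5*log(2*e^(t)/7 + 5/7)
K′(t) = 10*e^(t)/(2*e^(t) + 5)
K′′(t) = 50*e^(t)/(4*e^(2*t) + 20*e^(t) + 25)
K′′′(t) = (-100*e^(2*t) + 250*e^(t))/(8*e^(3*t) + 60*e^(2*t) + 150*e^(t) + 125)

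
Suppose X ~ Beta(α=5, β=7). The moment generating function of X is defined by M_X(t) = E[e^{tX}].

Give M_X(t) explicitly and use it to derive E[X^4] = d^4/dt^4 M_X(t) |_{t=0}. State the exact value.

E[X^4] = D^4[M](0) = 2/39

M_X(t) = ₁F₁(5; 12; t)
D^4[M](t) = 2*₁F₁(9; 16; t)/39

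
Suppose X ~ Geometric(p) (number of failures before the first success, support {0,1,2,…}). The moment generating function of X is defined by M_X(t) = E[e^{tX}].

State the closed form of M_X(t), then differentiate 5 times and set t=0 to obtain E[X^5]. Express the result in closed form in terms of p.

M_X(t) = p/(-(1 - p)*e^(t) + 1)

E[X^5] = M^(5)(0) = -1 + 31/p - 180/p^2 + 390/p^3 - 360/p^4 + 120/p^5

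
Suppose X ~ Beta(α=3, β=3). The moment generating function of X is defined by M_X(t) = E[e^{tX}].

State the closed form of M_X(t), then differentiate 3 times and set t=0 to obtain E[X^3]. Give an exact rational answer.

M_X(t) = ₁F₁(3; 6; t)
M^(3)(t) = 5*₁F₁(6; 9; t)/28

E[X^3] = M^(3)(0) = 5/28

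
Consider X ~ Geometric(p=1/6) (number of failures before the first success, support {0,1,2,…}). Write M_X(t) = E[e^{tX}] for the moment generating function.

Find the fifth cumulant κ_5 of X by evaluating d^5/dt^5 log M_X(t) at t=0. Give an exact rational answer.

M_X(t) = 1/(6*(1 - 5*e^(t)/6))
K_X(t) = log M_X(t) = -log(1 - 5*e^(t)/6) - log(6)
K′(t) = -5*e^(t)/(5*e^(t) - 6)
K′′(t) = 30*e^(t)/(25*e^(2*t) - 60*e^(t) + 36)
K′′′(t) = (-150*e^(2*t) - 180*e^(t))/(125*e^(3*t) - 450*e^(2*t) + 540*e^(t) - 216)
K′′′′(t) = (750*e^(3*t) + 3600*e^(2*t) + 1080*e^(t))/(625*e^(4*t) - 3000*e^(3*t) + 5400*e^(2*t) - 4320*e^(t) + 1296)
K′′′′′(t) = (-3750*e^(4*t) - 49500*e^(3*t) - 59400*e^(2*t) - 6480*e^(t))/(3125*e^(5*t) - 18750*e^(4*t) + 45000*e^(3*t) - 54000*e^(2*t) + 32400*e^(t) - 7776)

κ_5 = K′′′′′(0) = 119130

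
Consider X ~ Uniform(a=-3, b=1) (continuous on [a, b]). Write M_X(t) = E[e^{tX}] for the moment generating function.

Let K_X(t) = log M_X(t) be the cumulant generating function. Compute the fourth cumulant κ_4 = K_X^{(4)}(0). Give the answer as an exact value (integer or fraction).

κ_4 = K′′′′(0) = -32/15

M_X(t) = (e^(t) - e^(-3*t))/(4*t)
K_X(t) = log M_X(t) = -log(t) + log(e^(t) - e^(-3*t)) - 2*log(2)
K′(t) = (t*e^(4*t) + 3*t - e^(4*t) + 1)/(t*e^(4*t) - t)
K′′(t) = (-16*t^2*e^(4*t) + e^(8*t) - 2*e^(4*t) + 1)/(t^2*e^(8*t) - 2*t^2*e^(4*t) + t^2)
K′′′(t) = (64*t^3*e^(8*t) + 64*t^3*e^(4*t) - 2*e^(12*t) + 6*e^(8*t) - 6*e^(4*t) + 2)/(t^3*e^(12*t) - 3*t^3*e^(8*t) + 3*t^3*e^(4*t) - t^3)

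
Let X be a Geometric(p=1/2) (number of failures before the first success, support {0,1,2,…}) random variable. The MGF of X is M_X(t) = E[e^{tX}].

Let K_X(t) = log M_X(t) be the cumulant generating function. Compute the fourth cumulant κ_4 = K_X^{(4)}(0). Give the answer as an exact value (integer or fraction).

M_X(t) = 1/(2*(1 - e^(t)/2))
K_X(t) = log M_X(t) = -log(1 - e^(t)/2) - log(2)
D^4[K](t) = (2*e^(3*t) + 16*e^(2*t) + 8*e^(t))/(e^(4*t) - 8*e^(3*t) + 24*e^(2*t) - 32*e^(t) + 16)

κ_4 = D^4[K](0) = 26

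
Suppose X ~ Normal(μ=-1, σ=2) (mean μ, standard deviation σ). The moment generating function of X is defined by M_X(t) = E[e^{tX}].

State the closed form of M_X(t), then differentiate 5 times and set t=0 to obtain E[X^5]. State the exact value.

E[X^5] = M′′′′′(0) = -281

M_X(t) = e^(2*t^2 - t)
M′(t) = 4*t*e^(-t)*e^(2*t^2) - e^(-t)*e^(2*t^2)
M′′(t) = (16*t^2*e^(2*t^2) - 8*t*e^(2*t^2) + 5*e^(2*t^2))*e^(-t)
M′′′(t) = (64*t^3*e^(2*t^2) - 48*t^2*e^(2*t^2) + 60*t*e^(2*t^2) - 13*e^(2*t^2))*e^(-t)
M′′′′(t) = (256*t^4*e^(2*t^2) - 256*t^3*e^(2*t^2) + 480*t^2*e^(2*t^2) - 208*t*e^(2*t^2) + 73*e^(2*t^2))*e^(-t)
M′′′′′(t) = (1024*t^5*e^(2*t^2) - 1280*t^4*e^(2*t^2) + 3200*t^3*e^(2*t^2) - 2080*t^2*e^(2*t^2) + 1460*t*e^(2*t^2) - 281*e^(2*t^2))*e^(-t)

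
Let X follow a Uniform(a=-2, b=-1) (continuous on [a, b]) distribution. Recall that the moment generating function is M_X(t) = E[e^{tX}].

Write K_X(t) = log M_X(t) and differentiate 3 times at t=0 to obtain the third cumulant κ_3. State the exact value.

κ_3 = d^3K/dt^3 |_{t=0} = 0

M_X(t) = (e^(-t) - e^(-2*t))/t
K_X(t) = log M_X(t) = -log(t) + log(e^(-t) - e^(-2*t))
dK/dt = (-t*e^(t) + 2*t - e^(t) + 1)/(t*e^(t) - t)
d^2K/dt^2 = (-t^2*e^(t) + e^(2*t) - 2*e^(t) + 1)/(t^2*e^(2*t) - 2*t^2*e^(t) + t^2)
d^3K/dt^3 = (t^3*e^(2*t) + t^3*e^(t) - 2*e^(3*t) + 6*e^(2*t) - 6*e^(t) + 2)/(t^3*e^(3*t) - 3*t^3*e^(2*t) + 3*t^3*e^(t) - t^3)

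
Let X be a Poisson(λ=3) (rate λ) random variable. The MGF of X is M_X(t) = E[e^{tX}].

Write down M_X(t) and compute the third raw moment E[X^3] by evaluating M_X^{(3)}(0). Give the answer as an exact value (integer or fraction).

M_X(t) = e^(3*e^(t) - 3)
dM/dt = 3*e^(-3)*e^(t)*e^(3*e^(t))
d^2M/dt^2 = (9*e^(2*t)*e^(3*e^(t)) + 3*e^(t)*e^(3*e^(t)))*e^(-3)
d^3M/dt^3 = (27*e^(3*t)*e^(3*e^(t)) + 27*e^(2*t)*e^(3*e^(t)) + 3*e^(t)*e^(3*e^(t)))*e^(-3)

E[X^3] = d^3M/dt^3 |_{t=0} = 57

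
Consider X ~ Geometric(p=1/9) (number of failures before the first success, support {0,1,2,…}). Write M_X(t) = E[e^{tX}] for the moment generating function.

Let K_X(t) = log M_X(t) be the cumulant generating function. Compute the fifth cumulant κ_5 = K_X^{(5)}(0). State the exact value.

M_X(t) = 1/(9*(1 - 8*e^(t)/9))
K_X(t) = log M_X(t) = -log(1 - 8*e^(t)/9) - 2*log(3)
K^(5)(t) = (-36864*e^(4*t) - 456192*e^(3*t) - 513216*e^(2*t) - 52488*e^(t))/(32768*e^(5*t) - 184320*e^(4*t) + 414720*e^(3*t) - 466560*e^(2*t) + 262440*e^(t) - 59049)

κ_5 = K^(5)(0) = 1058760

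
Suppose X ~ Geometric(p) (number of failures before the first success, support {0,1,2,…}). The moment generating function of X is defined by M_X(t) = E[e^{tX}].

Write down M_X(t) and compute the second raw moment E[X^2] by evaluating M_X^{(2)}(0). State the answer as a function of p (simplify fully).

E[X^2] = M′′(0) = 1 - 3/p + 2/p^2

M_X(t) = p/(-(1 - p)*e^(t) + 1)
M′(t) = (-p^2*e^(t) + p*e^(t))/(p^2*e^(2*t) - 2*p*e^(2*t) + 2*p*e^(t) + e^(2*t) - 2*e^(t) + 1)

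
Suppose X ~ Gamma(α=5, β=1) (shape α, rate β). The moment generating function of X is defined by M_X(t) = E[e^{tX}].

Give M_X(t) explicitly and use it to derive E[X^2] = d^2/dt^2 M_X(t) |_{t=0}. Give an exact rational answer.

E[X^2] = M′′(0) = 30

M_X(t) = (1 - t)^(-5)
M′(t) = 5/(t^6 - 6*t^5 + 15*t^4 - 20*t^3 + 15*t^2 - 6*t + 1)
M′′(t) = -30/(t^7 - 7*t^6 + 21*t^5 - 35*t^4 + 35*t^3 - 21*t^2 + 7*t - 1)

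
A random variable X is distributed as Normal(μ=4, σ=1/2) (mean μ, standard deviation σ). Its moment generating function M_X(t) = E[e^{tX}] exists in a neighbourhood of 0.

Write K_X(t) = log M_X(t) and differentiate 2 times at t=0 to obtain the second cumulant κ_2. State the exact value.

M_X(t) = e^(t^2/8 + 4*t)
K_X(t) = log M_X(t) = t^2/8 + 4*t
dK/dt = t/4 + 4
d^2K/dt^2 = 1/4

κ_2 = d^2K/dt^2 |_{t=0} = 1/4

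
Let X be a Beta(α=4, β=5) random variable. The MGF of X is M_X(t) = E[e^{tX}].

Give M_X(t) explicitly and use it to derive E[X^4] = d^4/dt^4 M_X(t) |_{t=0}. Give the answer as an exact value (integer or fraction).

M_X(t) = ₁F₁(4; 9; t)
M^(4)(t) = 7*₁F₁(8; 13; t)/99

E[X^4] = M^(4)(0) = 7/99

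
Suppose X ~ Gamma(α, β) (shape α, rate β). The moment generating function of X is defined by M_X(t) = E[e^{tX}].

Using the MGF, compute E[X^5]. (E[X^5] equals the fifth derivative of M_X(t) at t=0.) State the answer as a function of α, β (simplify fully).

M_X(t) = (β/(β - t))^α
dM/dt = -α*β^α*(1/(β - t))^α/(-β + t)
d^2M/dt^2 = (α^2*β^α*(1/(β - t))^α + α*β^α*(1/(β - t))^α)/(β^2 - 2*β*t + t^2)
d^3M/dt^3 = (-α^3*β^α*(1/(β - t))^α - 3*α^2*β^α*(1/(β - t))^α - 2*α*β^α*(1/(β - t))^α)/(-β^3 + 3*β^2*t - 3*β*t^2 + t^3)
d^4M/dt^4 = (α^4*β^α*(1/(β - t))^α + 6*α^3*β^α*(1/(β - t))^α + 11*α^2*β^α*(1/(β - t))^α + 6*α*β^α*(1/(β - t))^α)/(β^4 - 4*β^3*t + 6*β^2*t^2 - 4*β*t^3 + t^4)

E[X^5] = d^5M/dt^5 |_{t=0} = α*(α^4 + 10*α^3 + 35*α^2 + 50*α + 24)/β^5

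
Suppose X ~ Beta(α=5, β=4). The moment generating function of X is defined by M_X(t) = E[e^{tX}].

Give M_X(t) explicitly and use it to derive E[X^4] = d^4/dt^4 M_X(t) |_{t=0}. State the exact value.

M_X(t) = ₁F₁(5; 9; t)
M^(4)(t) = 14*₁F₁(9; 13; t)/99

E[X^4] = M^(4)(0) = 14/99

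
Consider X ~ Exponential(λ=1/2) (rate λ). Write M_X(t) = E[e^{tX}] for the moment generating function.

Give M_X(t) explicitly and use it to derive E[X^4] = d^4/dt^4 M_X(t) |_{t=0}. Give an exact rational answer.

M_X(t) = 1/(2*(1/2 - t))
dM/dt = 2/(4*t^2 - 4*t + 1)
d^2M/dt^2 = -8/(8*t^3 - 12*t^2 + 6*t - 1)
d^3M/dt^3 = 48/(16*t^4 - 32*t^3 + 24*t^2 - 8*t + 1)
d^4M/dt^4 = -384/(32*t^5 - 80*t^4 + 80*t^3 - 40*t^2 + 10*t - 1)

E[X^4] = d^4M/dt^4 |_{t=0} = 384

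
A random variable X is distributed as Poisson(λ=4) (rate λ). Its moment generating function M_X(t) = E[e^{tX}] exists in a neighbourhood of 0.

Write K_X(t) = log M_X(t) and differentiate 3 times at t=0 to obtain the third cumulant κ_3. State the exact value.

κ_3 = K′′′(0) = 4

M_X(t) = e^(4*e^(t) - 4)
K_X(t) = log M_X(t) = 4*e^(t) - 4
K′(t) = 4*e^(t)
K′′(t) = 4*e^(t)
K′′′(t) = 4*e^(t)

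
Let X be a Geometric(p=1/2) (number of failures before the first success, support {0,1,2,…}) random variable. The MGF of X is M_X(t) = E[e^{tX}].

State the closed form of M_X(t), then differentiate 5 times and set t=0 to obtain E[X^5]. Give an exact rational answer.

M_X(t) = 1/(2*(1 - e^(t)/2))
M^(5)(t) = (e^(5*t) + 52*e^(4*t) + 264*e^(3*t) + 208*e^(2*t) + 16*e^(t))/(e^(6*t) - 12*e^(5*t) + 60*e^(4*t) - 160*e^(3*t) + 240*e^(2*t) - 192*e^(t) + 64)

E[X^5] = M^(5)(0) = 541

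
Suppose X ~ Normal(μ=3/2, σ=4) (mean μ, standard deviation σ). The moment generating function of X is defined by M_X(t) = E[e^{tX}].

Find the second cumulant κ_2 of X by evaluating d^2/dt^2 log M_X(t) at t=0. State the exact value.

M_X(t) = e^(8*t^2 + 3*t/2)
K_X(t) = log M_X(t) = 8*t^2 + 3*t/2
D^2[K](t) = 16

κ_2 = D^2[K](0) = 16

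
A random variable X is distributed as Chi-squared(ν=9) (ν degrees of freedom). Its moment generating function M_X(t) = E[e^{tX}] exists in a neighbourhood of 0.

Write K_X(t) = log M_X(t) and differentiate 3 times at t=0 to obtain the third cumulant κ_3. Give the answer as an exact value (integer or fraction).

M_X(t) = (1 - 2*t)^(-9/2)
K_X(t) = log M_X(t) = -9*log(1 - 2*t)/2
dK/dt = -9/(2*t - 1)
d^2K/dt^2 = 18/(4*t^2 - 4*t + 1)
d^3K/dt^3 = -72/(8*t^3 - 12*t^2 + 6*t - 1)

κ_3 = d^3K/dt^3 |_{t=0} = 72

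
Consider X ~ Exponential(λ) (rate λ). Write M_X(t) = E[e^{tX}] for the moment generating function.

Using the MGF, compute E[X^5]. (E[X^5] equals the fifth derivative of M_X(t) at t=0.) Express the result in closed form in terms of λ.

E[X^5] = D^5[M](0) = 120/λ^5

M_X(t) = λ/(λ - t)
D^5[M](t) = 120*λ/(λ^6 - 6*λ^5*t + 15*λ^4*t^2 - 20*λ^3*t^3 + 15*λ^2*t^4 - 6*λ*t^5 + t^6)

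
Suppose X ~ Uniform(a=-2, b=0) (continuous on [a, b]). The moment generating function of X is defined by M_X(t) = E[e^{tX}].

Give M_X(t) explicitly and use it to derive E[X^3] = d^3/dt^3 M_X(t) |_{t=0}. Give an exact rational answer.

M_X(t) = (1 - e^(-2*t))/(2*t)
dM/dt = (2*t - e^(2*t) + 1)*e^(-2*t)/(2*t^2)
d^2M/dt^2 = (-2*t^2 - 2*t + e^(2*t) - 1)*e^(-2*t)/t^3
d^3M/dt^3 = (4*t^3 + 6*t^2 + 6*t - 3*e^(2*t) + 3)*e^(-2*t)/t^4

E[X^3] = d^3M/dt^3 |_{t=0} = -2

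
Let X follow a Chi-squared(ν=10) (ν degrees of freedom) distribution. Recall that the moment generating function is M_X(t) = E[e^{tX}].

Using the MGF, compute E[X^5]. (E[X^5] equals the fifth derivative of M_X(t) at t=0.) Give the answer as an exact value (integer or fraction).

E[X^5] = M′′′′′(0) = 483840

M_X(t) = (1 - 2*t)^(-5)
M′(t) = 10/(64*t^6 - 192*t^5 + 240*t^4 - 160*t^3 + 60*t^2 - 12*t + 1)
M′′(t) = -120/(128*t^7 - 448*t^6 + 672*t^5 - 560*t^4 + 280*t^3 - 84*t^2 + 14*t - 1)
M′′′(t) = 1680/(256*t^8 - 1024*t^7 + 1792*t^6 - 1792*t^5 + 1120*t^4 - 448*t^3 + 112*t^2 - 16*t + 1)
M′′′′(t) = -26880/(512*t^9 - 2304*t^8 + 4608*t^7 - 5376*t^6 + 4032*t^5 - 2016*t^4 + 672*t^3 - 144*t^2 + 18*t - 1)
M′′′′′(t) = 483840/(1024*t^10 - 5120*t^9 + 11520*t^8 - 15360*t^7 + 13440*t^6 - 8064*t^5 + 3360*t^4 - 960*t^3 + 180*t^2 - 20*t + 1)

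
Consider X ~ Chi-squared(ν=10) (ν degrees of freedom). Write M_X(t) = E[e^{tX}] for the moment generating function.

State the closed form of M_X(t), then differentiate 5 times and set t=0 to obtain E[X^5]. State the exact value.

E[X^5] = D^5[M](0) = 483840

M_X(t) = (1 - 2*t)^(-5)
D^5[M](t) = 483840/(1024*t^10 - 5120*t^9 + 11520*t^8 - 15360*t^7 + 13440*t^6 - 8064*t^5 + 3360*t^4 - 960*t^3 + 180*t^2 - 20*t + 1)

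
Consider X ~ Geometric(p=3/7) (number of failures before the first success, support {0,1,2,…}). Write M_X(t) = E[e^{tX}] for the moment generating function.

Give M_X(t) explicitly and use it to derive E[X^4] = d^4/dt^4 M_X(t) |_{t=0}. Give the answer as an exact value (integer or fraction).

E[X^4] = M^(4)(0) = 5060/27

M_X(t) = 3/(7*(1 - 4*e^(t)/7))
M^(4)(t) = (-768*e^(4*t) - 14784*e^(3*t) - 25872*e^(2*t) - 4116*e^(t))/(1024*e^(5*t) - 8960*e^(4*t) + 31360*e^(3*t) - 54880*e^(2*t) + 48020*e^(t) - 16807)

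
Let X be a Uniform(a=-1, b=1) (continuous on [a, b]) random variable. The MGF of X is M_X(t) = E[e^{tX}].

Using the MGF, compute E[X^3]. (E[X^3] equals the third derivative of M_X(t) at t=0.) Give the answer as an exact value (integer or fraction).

E[X^3] = M^(3)(0) = 0

M_X(t) = (e^(t) - e^(-t))/(2*t)
M^(3)(t) = (t^3*e^(2*t) + t^3 - 3*t^2*e^(2*t) + 3*t^2 + 6*t*e^(2*t) + 6*t - 6*e^(2*t) + 6)*e^(-t)/(2*t^4)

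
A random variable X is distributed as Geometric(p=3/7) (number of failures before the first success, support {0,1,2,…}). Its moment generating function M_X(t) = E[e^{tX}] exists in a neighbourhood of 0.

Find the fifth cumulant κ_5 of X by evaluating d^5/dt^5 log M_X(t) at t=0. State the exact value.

M_X(t) = 3/(7*(1 - 4*e^(t)/7))
K_X(t) = log M_X(t) = -log(1 - 4*e^(t)/7) - log(7) + log(3)
D^5[K](t) = (-1792*e^(4*t) - 34496*e^(3*t) - 60368*e^(2*t) - 9604*e^(t))/(1024*e^(5*t) - 8960*e^(4*t) + 31360*e^(3*t) - 54880*e^(2*t) + 48020*e^(t) - 16807)

κ_5 = D^5[K](0) = 35420/81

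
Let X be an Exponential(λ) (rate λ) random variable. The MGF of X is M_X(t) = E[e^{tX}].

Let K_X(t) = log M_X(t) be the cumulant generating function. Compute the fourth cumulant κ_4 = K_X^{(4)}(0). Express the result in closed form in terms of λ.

κ_4 = D^4[K](0) = 6/λ^4

M_X(t) = λ/(λ - t)
K_X(t) = log M_X(t) = log(λ) - log(λ - t)
D^4[K](t) = 6/(λ^4 - 4*λ^3*t + 6*λ^2*t^2 - 4*λ*t^3 + t^4)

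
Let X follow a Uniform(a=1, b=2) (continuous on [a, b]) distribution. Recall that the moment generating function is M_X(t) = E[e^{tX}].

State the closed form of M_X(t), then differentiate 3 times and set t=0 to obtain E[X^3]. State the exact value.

E[X^3] = D^3[M](0) = 15/4

M_X(t) = (e^(2*t) - e^(t))/t
D^3[M](t) = (8*t^3*e^(2*t) - t^3*e^(t) - 12*t^2*e^(2*t) + 3*t^2*e^(t) + 12*t*e^(2*t) - 6*t*e^(t) - 6*e^(2*t) + 6*e^(t))/t^4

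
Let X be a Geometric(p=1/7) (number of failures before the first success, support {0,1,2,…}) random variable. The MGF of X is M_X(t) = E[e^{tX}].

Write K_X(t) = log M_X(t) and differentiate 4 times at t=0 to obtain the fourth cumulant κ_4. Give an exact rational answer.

M_X(t) = 1/(7*(1 - 6*e^(t)/7))
K_X(t) = log M_X(t) = -log(1 - 6*e^(t)/7) - log(7)
D^4[K](t) = (1512*e^(3*t) + 7056*e^(2*t) + 2058*e^(t))/(1296*e^(4*t) - 6048*e^(3*t) + 10584*e^(2*t) - 8232*e^(t) + 2401)

κ_4 = D^4[K](0) = 10626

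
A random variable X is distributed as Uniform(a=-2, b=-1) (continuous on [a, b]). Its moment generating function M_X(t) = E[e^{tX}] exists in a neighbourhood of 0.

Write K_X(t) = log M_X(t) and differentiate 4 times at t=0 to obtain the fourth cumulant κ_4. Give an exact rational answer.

M_X(t) = (e^(-t) - e^(-2*t))/t
K_X(t) = log M_X(t) = -log(t) + log(e^(-t) - e^(-2*t))
dK/dt = (-t*e^(t) + 2*t - e^(t) + 1)/(t*e^(t) - t)
d^2K/dt^2 = (-t^2*e^(t) + e^(2*t) - 2*e^(t) + 1)/(t^2*e^(2*t) - 2*t^2*e^(t) + t^2)
d^3K/dt^3 = (t^3*e^(2*t) + t^3*e^(t) - 2*e^(3*t) + 6*e^(2*t) - 6*e^(t) + 2)/(t^3*e^(3*t) - 3*t^3*e^(2*t) + 3*t^3*e^(t) - t^3)

κ_4 = d^4K/dt^4 |_{t=0} = -1/120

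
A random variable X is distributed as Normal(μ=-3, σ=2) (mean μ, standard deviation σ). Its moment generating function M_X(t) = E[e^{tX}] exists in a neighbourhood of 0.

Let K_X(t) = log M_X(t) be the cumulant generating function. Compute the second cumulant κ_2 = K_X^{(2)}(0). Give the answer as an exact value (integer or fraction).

M_X(t) = e^(2*t^2 - 3*t)
K_X(t) = log M_X(t) = 2*t^2 - 3*t
dK/dt = 4*t - 3
d^2K/dt^2 = 4

κ_2 = d^2K/dt^2 |_{t=0} = 4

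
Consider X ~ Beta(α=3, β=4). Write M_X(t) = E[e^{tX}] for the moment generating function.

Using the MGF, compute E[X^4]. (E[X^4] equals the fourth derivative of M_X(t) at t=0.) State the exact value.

M_X(t) = ₁F₁(3; 7; t)
M^(4)(t) = ₁F₁(7; 11; t)/14

E[X^4] = M^(4)(0) = 1/14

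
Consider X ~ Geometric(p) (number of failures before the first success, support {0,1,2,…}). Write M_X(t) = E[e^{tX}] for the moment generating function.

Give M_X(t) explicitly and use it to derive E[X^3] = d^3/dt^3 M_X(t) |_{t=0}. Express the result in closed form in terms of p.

E[X^3] = D^3[M](0) = -1 + 7/p - 12/p^2 + 6/p^3

M_X(t) = p/(-(1 - p)*e^(t) + 1)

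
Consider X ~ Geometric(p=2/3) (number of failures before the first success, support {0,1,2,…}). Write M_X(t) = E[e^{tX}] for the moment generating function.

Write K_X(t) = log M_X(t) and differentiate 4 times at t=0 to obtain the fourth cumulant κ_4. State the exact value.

M_X(t) = 2/(3*(1 - e^(t)/3))
K_X(t) = log M_X(t) = -log(1 - e^(t)/3) - log(3) + log(2)
D^4[K](t) = (3*e^(3*t) + 36*e^(2*t) + 27*e^(t))/(e^(4*t) - 12*e^(3*t) + 54*e^(2*t) - 108*e^(t) + 81)

κ_4 = D^4[K](0) = 33/8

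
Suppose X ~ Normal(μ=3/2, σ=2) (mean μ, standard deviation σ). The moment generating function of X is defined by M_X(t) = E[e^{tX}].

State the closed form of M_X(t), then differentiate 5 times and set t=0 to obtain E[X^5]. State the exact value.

E[X^5] = d^5M/dt^5 |_{t=0} = 16083/32

M_X(t) = e^(2*t^2 + 3*t/2)
dM/dt = 4*t*e^(3*t/2)*e^(2*t^2) + 3*e^(3*t/2)*e^(2*t^2)/2
d^2M/dt^2 = 16*t^2*e^(3*t/2)*e^(2*t^2) + 12*t*e^(3*t/2)*e^(2*t^2) + 25*e^(3*t/2)*e^(2*t^2)/4
d^3M/dt^3 = 64*t^3*e^(3*t/2)*e^(2*t^2) + 72*t^2*e^(3*t/2)*e^(2*t^2) + 75*t*e^(3*t/2)*e^(2*t^2) + 171*e^(3*t/2)*e^(2*t^2)/8
d^4M/dt^4 = 256*t^4*e^(3*t/2)*e^(2*t^2) + 384*t^3*e^(3*t/2)*e^(2*t^2) + 600*t^2*e^(3*t/2)*e^(2*t^2) + 342*t*e^(3*t/2)*e^(2*t^2) + 1713*e^(3*t/2)*e^(2*t^2)/16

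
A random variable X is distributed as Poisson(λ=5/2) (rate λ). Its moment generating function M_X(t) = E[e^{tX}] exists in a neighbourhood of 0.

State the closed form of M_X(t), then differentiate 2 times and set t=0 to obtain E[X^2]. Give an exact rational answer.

M_X(t) = e^(5*e^(t)/2 - 5/2)
M^(2)(t) = (25*e^(2*t)*e^(5*e^(t)/2) + 10*e^(t)*e^(5*e^(t)/2))*e^(-5/2)/4

E[X^2] = M^(2)(0) = 35/4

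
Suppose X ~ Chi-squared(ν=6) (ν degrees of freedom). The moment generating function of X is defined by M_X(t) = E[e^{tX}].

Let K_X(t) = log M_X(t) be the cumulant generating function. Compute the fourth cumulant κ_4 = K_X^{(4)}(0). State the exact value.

κ_4 = D^4[K](0) = 288

M_X(t) = (1 - 2*t)^(-3)
K_X(t) = log M_X(t) = -3*log(1 - 2*t)
D^4[K](t) = 288/(16*t^4 - 32*t^3 + 24*t^2 - 8*t + 1)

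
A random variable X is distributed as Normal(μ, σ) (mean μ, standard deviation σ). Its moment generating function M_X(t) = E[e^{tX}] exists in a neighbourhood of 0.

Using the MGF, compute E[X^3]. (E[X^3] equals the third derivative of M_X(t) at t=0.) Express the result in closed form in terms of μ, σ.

M_X(t) = e^(μ*t + σ^2*t^2/2)
M′(t) = μ*e^(μ*t)*e^(σ^2*t^2/2) + σ^2*t*e^(μ*t)*e^(σ^2*t^2/2)
M′′(t) = μ^2*e^(μ*t)*e^(σ^2*t^2/2) + 2*μ*σ^2*t*e^(μ*t)*e^(σ^2*t^2/2) + σ^4*t^2*e^(μ*t)*e^(σ^2*t^2/2) + σ^2*e^(μ*t)*e^(σ^2*t^2/2)

E[X^3] = M′′′(0) = μ*(μ^2 + 3*σ^2)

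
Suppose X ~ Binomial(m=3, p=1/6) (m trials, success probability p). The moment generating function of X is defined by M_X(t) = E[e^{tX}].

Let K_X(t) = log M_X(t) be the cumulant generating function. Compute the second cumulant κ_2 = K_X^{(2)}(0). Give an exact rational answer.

M_X(t) = (e^(t)/6 + 5/6)^3
K_X(t) = log M_X(t) = 3*log(e^(t)/6 + 5/6)
K′(t) = 3*e^(t)/(e^(t) + 5)
K′′(t) = 15*e^(t)/(e^(2*t) + 10*e^(t) + 25)

κ_2 = K′′(0) = 5/12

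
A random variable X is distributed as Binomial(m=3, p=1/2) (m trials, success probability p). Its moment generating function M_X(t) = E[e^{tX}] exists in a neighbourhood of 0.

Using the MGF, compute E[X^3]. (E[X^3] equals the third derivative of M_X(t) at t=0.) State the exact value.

M_X(t) = (e^(t)/2 + 1/2)^3
D^3[M](t) = 27*e^(3*t)/8 + 3*e^(2*t) + 3*e^(t)/8

E[X^3] = D^3[M](0) = 27/4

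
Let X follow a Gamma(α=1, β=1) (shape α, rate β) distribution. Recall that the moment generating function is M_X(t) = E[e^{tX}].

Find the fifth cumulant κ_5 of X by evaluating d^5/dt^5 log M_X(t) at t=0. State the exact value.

M_X(t) = 1/(1 - t)
K_X(t) = log M_X(t) = -log(1 - t)
K′(t) = -1/(t - 1)
K′′(t) = 1/(t^2 - 2*t + 1)
K′′′(t) = -2/(t^3 - 3*t^2 + 3*t - 1)
K′′′′(t) = 6/(t^4 - 4*t^3 + 6*t^2 - 4*t + 1)
K′′′′′(t) = -24/(t^5 - 5*t^4 + 10*t^3 - 10*t^2 + 5*t - 1)

κ_5 = K′′′′′(0) = 24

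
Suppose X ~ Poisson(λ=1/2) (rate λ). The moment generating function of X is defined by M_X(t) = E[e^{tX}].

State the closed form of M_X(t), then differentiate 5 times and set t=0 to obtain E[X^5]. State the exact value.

E[X^5] = D^5[M](0) = 257/32

M_X(t) = e^(e^(t)/2 - 1/2)
D^5[M](t) = (e^(5*t)*e^(e^(t)/2) + 20*e^(4*t)*e^(e^(t)/2) + 100*e^(3*t)*e^(e^(t)/2) + 120*e^(2*t)*e^(e^(t)/2) + 16*e^(t)*e^(e^(t)/2))*e^(-1/2)/32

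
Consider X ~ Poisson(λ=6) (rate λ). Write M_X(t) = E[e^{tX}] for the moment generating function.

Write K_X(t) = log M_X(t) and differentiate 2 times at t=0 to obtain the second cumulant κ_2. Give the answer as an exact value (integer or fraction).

M_X(t) = e^(6*e^(t) - 6)
K_X(t) = log M_X(t) = 6*e^(t) - 6
K′(t) = 6*e^(t)
K′′(t) = 6*e^(t)

κ_2 = K′′(0) = 6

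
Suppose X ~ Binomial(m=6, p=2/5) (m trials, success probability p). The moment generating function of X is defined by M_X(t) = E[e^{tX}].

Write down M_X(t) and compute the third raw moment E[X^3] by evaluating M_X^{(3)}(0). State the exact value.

M_X(t) = (2*e^(t)/5 + 3/5)^6
M′(t) = 384*e^(6*t)/15625 + 576*e^(5*t)/3125 + 1728*e^(4*t)/3125 + 2592*e^(3*t)/3125 + 1944*e^(2*t)/3125 + 2916*e^(t)/15625
M′′(t) = 2304*e^(6*t)/15625 + 576*e^(5*t)/625 + 6912*e^(4*t)/3125 + 7776*e^(3*t)/3125 + 3888*e^(2*t)/3125 + 2916*e^(t)/15625
M′′′(t) = 13824*e^(6*t)/15625 + 576*e^(5*t)/125 + 27648*e^(4*t)/3125 + 23328*e^(3*t)/3125 + 7776*e^(2*t)/3125 + 2916*e^(t)/15625

E[X^3] = M′′′(0) = 612/25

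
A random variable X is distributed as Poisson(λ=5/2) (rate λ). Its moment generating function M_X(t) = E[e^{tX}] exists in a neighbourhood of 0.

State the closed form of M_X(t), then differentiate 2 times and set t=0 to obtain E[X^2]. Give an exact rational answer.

E[X^2] = M′′(0) = 35/4

M_X(t) = e^(5*e^(t)/2 - 5/2)
M′(t) = 5*e^(-5/2)*e^(t)*e^(5*e^(t)/2)/2
M′′(t) = (25*e^(2*t)*e^(5*e^(t)/2) + 10*e^(t)*e^(5*e^(t)/2))*e^(-5/2)/4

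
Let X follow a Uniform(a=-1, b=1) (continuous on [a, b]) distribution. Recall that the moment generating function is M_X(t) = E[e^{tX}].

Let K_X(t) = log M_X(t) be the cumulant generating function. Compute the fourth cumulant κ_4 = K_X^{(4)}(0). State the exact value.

M_X(t) = (e^(t) - e^(-t))/(2*t)
K_X(t) = log M_X(t) = -log(t) + log(e^(t) - e^(-t)) - log(2)

κ_4 = D^4[K](0) = -2/15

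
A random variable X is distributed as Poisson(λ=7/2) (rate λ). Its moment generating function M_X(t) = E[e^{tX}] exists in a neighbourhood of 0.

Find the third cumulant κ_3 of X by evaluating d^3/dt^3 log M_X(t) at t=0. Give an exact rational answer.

κ_3 = K′′′(0) = 7/2

M_X(t) = e^(7*e^(t)/2 - 7/2)
K_X(t) = log M_X(t) = 7*e^(t)/2 - 7/2
K′(t) = 7*e^(t)/2
K′′(t) = 7*e^(t)/2
K′′′(t) = 7*e^(t)/2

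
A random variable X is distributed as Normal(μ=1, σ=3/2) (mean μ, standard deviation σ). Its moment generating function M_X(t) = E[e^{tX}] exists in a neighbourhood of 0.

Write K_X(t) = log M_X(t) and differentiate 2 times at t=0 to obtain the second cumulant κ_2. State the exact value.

κ_2 = D^2[K](0) = 9/4

M_X(t) = e^(9*t^2/8 + t)
K_X(t) = log M_X(t) = 9*t^2/8 + t
D^2[K](t) = 9/4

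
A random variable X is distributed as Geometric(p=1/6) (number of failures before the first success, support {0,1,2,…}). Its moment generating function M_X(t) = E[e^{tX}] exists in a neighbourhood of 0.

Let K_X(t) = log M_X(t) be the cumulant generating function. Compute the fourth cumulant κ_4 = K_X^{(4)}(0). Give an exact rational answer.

κ_4 = D^4[K](0) = 5430

M_X(t) = 1/(6*(1 - 5*e^(t)/6))
K_X(t) = log M_X(t) = -log(1 - 5*e^(t)/6) - log(6)
D^4[K](t) = (750*e^(3*t) + 3600*e^(2*t) + 1080*e^(t))/(625*e^(4*t) - 3000*e^(3*t) + 5400*e^(2*t) - 4320*e^(t) + 1296)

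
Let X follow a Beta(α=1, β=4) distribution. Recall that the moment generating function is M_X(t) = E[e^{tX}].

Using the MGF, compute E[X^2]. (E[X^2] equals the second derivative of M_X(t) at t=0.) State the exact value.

M_X(t) = ₁F₁(1; 5; t)
dM/dt = ₁F₁(2; 6; t)/5
d^2M/dt^2 = ₁F₁(3; 7; t)/15

E[X^2] = d^2M/dt^2 |_{t=0} = 1/15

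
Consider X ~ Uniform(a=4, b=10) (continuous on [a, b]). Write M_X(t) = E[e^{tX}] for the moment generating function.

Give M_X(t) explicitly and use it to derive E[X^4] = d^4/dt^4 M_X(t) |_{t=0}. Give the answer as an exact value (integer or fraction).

E[X^4] = D^4[M](0) = 16496/5

M_X(t) = (e^(10*t) - e^(4*t))/(6*t)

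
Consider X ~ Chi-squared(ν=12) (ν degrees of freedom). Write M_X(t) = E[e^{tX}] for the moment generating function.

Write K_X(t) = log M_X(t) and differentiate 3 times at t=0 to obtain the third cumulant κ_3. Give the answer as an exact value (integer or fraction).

κ_3 = D^3[K](0) = 96

M_X(t) = (1 - 2*t)^(-6)
K_X(t) = log M_X(t) = -6*log(1 - 2*t)
D^3[K](t) = -96/(8*t^3 - 12*t^2 + 6*t - 1)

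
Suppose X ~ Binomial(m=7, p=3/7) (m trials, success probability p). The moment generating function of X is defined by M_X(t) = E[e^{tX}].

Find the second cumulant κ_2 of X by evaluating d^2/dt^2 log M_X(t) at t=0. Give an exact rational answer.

M_X(t) = (3*e^(t)/7 + 4/7)^7
K_X(t) = log M_X(t) = 7*log(3*e^(t)/7 + 4/7)
D^2[K](t) = 84*e^(t)/(9*e^(2*t) + 24*e^(t) + 16)

κ_2 = D^2[K](0) = 12/7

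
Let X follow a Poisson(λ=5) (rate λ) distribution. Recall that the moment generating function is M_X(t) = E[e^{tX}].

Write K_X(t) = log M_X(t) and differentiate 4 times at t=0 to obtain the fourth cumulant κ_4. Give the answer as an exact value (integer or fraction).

M_X(t) = e^(5*e^(t) - 5)
K_X(t) = log M_X(t) = 5*e^(t) - 5
D^4[K](t) = 5*e^(t)

κ_4 = D^4[K](0) = 5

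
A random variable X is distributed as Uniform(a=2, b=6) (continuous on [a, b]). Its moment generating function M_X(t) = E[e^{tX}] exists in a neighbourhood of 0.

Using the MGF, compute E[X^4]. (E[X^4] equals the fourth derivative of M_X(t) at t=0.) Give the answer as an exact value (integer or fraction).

E[X^4] = M^(4)(0) = 1936/5

M_X(t) = (e^(6*t) - e^(2*t))/(4*t)
M^(4)(t) = (324*t^4*e^(6*t) - 4*t^4*e^(2*t) - 216*t^3*e^(6*t) + 8*t^3*e^(2*t) + 108*t^2*e^(6*t) - 12*t^2*e^(2*t) - 36*t*e^(6*t) + 12*t*e^(2*t) + 6*e^(6*t) - 6*e^(2*t))/t^5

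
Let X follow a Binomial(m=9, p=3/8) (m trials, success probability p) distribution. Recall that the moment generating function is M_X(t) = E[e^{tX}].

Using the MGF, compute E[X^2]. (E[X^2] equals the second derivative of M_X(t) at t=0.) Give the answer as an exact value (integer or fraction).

M_X(t) = (3*e^(t)/8 + 5/8)^9

E[X^2] = d^2M/dt^2 |_{t=0} = 27/2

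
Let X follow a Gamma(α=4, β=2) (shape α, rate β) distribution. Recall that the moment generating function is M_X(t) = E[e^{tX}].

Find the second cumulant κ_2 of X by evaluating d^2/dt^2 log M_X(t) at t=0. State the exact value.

κ_2 = D^2[K](0) = 1

M_X(t) = 16/(2 - t)^4
K_X(t) = log M_X(t) = -4*log(2 - t) + 4*log(2)
D^2[K](t) = 4/(t^2 - 4*t + 4)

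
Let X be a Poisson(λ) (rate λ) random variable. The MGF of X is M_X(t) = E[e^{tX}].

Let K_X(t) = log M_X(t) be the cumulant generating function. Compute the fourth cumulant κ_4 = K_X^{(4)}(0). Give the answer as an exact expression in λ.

M_X(t) = e^(λ*(e^(t) - 1))
K_X(t) = log M_X(t) = λ*(e^(t) - 1)
dK/dt = λ*e^(t)
d^2K/dt^2 = λ*e^(t)
d^3K/dt^3 = λ*e^(t)
d^4K/dt^4 = λ*e^(t)

κ_4 = d^4K/dt^4 |_{t=0} = λ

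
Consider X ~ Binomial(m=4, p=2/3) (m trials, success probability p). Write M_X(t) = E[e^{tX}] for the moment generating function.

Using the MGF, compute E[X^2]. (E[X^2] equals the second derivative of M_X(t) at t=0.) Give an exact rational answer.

E[X^2] = M′′(0) = 8

M_X(t) = (2*e^(t)/3 + 1/3)^4
M′(t) = 64*e^(4*t)/81 + 32*e^(3*t)/27 + 16*e^(2*t)/27 + 8*e^(t)/81
M′′(t) = 256*e^(4*t)/81 + 32*e^(3*t)/9 + 32*e^(2*t)/27 + 8*e^(t)/81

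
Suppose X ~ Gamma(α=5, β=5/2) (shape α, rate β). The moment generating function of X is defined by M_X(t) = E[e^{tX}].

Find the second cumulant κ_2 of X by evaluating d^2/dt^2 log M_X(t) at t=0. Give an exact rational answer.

κ_2 = K^(2)(0) = 4/5

M_X(t) = 3125/(32*(5/2 - t)^5)
K_X(t) = log M_X(t) = -5*log(5/2 - t) - 5*log(2) + 5*log(5)
K^(2)(t) = 20/(4*t^2 - 20*t + 25)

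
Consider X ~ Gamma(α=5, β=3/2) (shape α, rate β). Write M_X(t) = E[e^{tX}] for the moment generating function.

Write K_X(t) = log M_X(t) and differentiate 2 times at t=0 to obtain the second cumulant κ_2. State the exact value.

M_X(t) = 243/(32*(3/2 - t)^5)
K_X(t) = log M_X(t) = -5*log(3/2 - t) - 5*log(2) + 5*log(3)
K′(t) = -10/(2*t - 3)
K′′(t) = 20/(4*t^2 - 12*t + 9)

κ_2 = K′′(0) = 20/9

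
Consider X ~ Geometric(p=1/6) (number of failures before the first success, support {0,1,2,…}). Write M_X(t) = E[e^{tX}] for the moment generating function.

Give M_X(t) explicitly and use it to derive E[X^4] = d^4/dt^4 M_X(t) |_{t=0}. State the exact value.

E[X^4] = D^4[M](0) = 19855

M_X(t) = 1/(6*(1 - 5*e^(t)/6))
D^4[M](t) = (-625*e^(4*t) - 8250*e^(3*t) - 9900*e^(2*t) - 1080*e^(t))/(3125*e^(5*t) - 18750*e^(4*t) + 45000*e^(3*t) - 54000*e^(2*t) + 32400*e^(t) - 7776)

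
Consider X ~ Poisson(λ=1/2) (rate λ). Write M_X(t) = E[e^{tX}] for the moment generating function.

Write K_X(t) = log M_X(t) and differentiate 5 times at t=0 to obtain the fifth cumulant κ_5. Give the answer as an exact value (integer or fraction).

M_X(t) = e^(e^(t)/2 - 1/2)
K_X(t) = log M_X(t) = e^(t)/2 - 1/2
K^(5)(t) = e^(t)/2

κ_5 = K^(5)(0) = 1/2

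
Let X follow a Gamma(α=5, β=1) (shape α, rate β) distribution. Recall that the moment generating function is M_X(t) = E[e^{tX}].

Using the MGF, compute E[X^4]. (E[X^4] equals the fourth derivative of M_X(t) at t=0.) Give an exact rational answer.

M_X(t) = (1 - t)^(-5)
dM/dt = 5/(t^6 - 6*t^5 + 15*t^4 - 20*t^3 + 15*t^2 - 6*t + 1)
d^2M/dt^2 = -30/(t^7 - 7*t^6 + 21*t^5 - 35*t^4 + 35*t^3 - 21*t^2 + 7*t - 1)
d^3M/dt^3 = 210/(t^8 - 8*t^7 + 28*t^6 - 56*t^5 + 70*t^4 - 56*t^3 + 28*t^2 - 8*t + 1)
d^4M/dt^4 = -1680/(t^9 - 9*t^8 + 36*t^7 - 84*t^6 + 126*t^5 - 126*t^4 + 84*t^3 - 36*t^2 + 9*t - 1)

E[X^4] = d^4M/dt^4 |_{t=0} = 1680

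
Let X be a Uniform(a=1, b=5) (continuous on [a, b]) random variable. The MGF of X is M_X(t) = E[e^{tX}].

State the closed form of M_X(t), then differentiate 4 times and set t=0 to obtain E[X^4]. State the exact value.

M_X(t) = (e^(5*t) - e^(t))/(4*t)
dM/dt = (5*t*e^(5*t) - t*e^(t) - e^(5*t) + e^(t))/(4*t^2)
d^2M/dt^2 = (25*t^2*e^(5*t) - t^2*e^(t) - 10*t*e^(5*t) + 2*t*e^(t) + 2*e^(5*t) - 2*e^(t))/(4*t^3)
d^3M/dt^3 = (125*t^3*e^(5*t) - t^3*e^(t) - 75*t^2*e^(5*t) + 3*t^2*e^(t) + 30*t*e^(5*t) - 6*t*e^(t) - 6*e^(5*t) + 6*e^(t))/(4*t^4)
d^4M/dt^4 = (625*t^4*e^(5*t) - t^4*e^(t) - 500*t^3*e^(5*t) + 4*t^3*e^(t) + 300*t^2*e^(5*t) - 12*t^2*e^(t) - 120*t*e^(5*t) + 24*t*e^(t) + 24*e^(5*t) - 24*e^(t))/(4*t^5)

E[X^4] = d^4M/dt^4 |_{t=0} = 781/5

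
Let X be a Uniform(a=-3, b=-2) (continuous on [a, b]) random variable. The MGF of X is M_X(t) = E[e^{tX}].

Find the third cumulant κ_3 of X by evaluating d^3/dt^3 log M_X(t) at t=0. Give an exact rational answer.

M_X(t) = (e^(-2*t) - e^(-3*t))/t
K_X(t) = log M_X(t) = -log(t) + log(e^(-2*t) - e^(-3*t))
dK/dt = (-2*t*e^(t) + 3*t - e^(t) + 1)/(t*e^(t) - t)
d^2K/dt^2 = (-t^2*e^(t) + e^(2*t) - 2*e^(t) + 1)/(t^2*e^(2*t) - 2*t^2*e^(t) + t^2)
d^3K/dt^3 = (t^3*e^(2*t) + t^3*e^(t) - 2*e^(3*t) + 6*e^(2*t) - 6*e^(t) + 2)/(t^3*e^(3*t) - 3*t^3*e^(2*t) + 3*t^3*e^(t) - t^3)

κ_3 = d^3K/dt^3 |_{t=0} = 0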